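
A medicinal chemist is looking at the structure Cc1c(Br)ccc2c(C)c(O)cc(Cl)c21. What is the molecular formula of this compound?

Walk through each heavy atom and fill implicit hydrogens from standard valence (C 4, N 3, O 2, S 2, halogen 1); for lowercase aromatic atoms, an aromatic c carries 1 H when it has two neighbours and 0 H with three, and aromatic n carries 0 H:
  atom 1: C, bond orders sum to 1 (valence 4) → 3 H
  atom 2: aromatic c, 3 neighbours → 0 H
  atom 3: aromatic c, 3 neighbours → 0 H
  atom 4: Br (halogen, monovalent) → 0 H
  atom 5: aromatic c, 2 neighbours → 1 H
  atom 6: aromatic c, 2 neighbours → 1 H
  atom 7: aromatic c, 3 neighbours → 0 H
  atom 8: aromatic c, 3 neighbours → 0 H
  atom 9: C, bond orders sum to 1 (valence 4) → 3 H
  atom 10: aromatic c, 3 neighbours → 0 H
  atom 11: O, bond orders sum to 1 (valence 2) → 1 H
  atom 12: aromatic c, 2 neighbours → 1 H
  atom 13: aromatic c, 3 neighbours → 0 H
  atom 14: Cl (halogen, monovalent) → 0 H
  atom 15: aromatic c, 3 neighbours → 0 H
Totals → C:12, H:10, Br:1, Cl:1, O:1.
In Hill order: C12H10BrClO.

C12H10BrClO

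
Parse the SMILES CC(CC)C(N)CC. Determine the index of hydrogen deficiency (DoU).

Degree of unsaturation = (number of rings) + (number of π bonds).
Ring closures in the SMILES: 0.
π bonds: none → 0 DoU from unsaturation.
Total DoU = 0 + 0 = 0.

0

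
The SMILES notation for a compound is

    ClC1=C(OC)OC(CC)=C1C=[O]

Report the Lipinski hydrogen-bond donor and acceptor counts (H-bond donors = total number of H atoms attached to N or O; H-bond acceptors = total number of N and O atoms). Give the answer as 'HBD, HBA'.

0, 3

Donors: find every N or O and count the H atoms it carries.
  atom 4 (O): bond orders sum to 2 → 0 H
  atom 6 (O): bond orders sum to 2 → 0 H
  atom 12 (O): bond orders sum to 2 → 0 H
Lipinski HBD = 0.
Acceptors: N atoms = 0, O atoms = 3 → HBA = 3.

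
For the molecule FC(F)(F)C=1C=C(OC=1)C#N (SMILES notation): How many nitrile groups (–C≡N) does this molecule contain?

1

The nitrile motif appears at heavy-atom position 10 in the SMILES.
Nitrile count: 1.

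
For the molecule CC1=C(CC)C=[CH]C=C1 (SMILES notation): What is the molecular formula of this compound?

C9H12

Walk through each heavy atom and fill implicit hydrogens from standard valence (C 4, N 3, O 2, S 2, halogen 1):
  atom 1: C, bond orders sum to 1 (valence 4) → 3 H
  atom 2: C, bond orders sum to 4 (valence 4) → 0 H
  atom 3: C, bond orders sum to 4 (valence 4) → 0 H
  atom 4: C, bond orders sum to 2 (valence 4) → 2 H
  atom 5: C, bond orders sum to 1 (valence 4) → 3 H
  atom 6: C, bond orders sum to 3 (valence 4) → 1 H
  atom 7: C with explicit H count 1
  atom 8: C, bond orders sum to 3 (valence 4) → 1 H
  atom 9: C, bond orders sum to 3 (valence 4) → 1 H
Totals → C:9, H:12.
In Hill order: C9H12.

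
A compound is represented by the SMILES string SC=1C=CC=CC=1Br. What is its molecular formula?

C6H5BrS

Walk through each heavy atom and fill implicit hydrogens from standard valence (C 4, N 3, O 2, S 2, halogen 1):
  atom 1: S, bond orders sum to 1 (valence 2) → 1 H
  atom 2: C, bond orders sum to 4 (valence 4) → 0 H
  atom 3: C, bond orders sum to 3 (valence 4) → 1 H
  atom 4: C, bond orders sum to 3 (valence 4) → 1 H
  atom 5: C, bond orders sum to 3 (valence 4) → 1 H
  atom 6: C, bond orders sum to 3 (valence 4) → 1 H
  atom 7: C, bond orders sum to 4 (valence 4) → 0 H
  atom 8: Br (halogen, monovalent) → 0 H
Totals → C:6, H:5, Br:1, S:1.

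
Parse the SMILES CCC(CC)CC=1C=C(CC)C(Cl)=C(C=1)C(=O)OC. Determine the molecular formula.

C16H23ClO2

Walk through each heavy atom and fill implicit hydrogens from standard valence (C 4, N 3, O 2, S 2, halogen 1):
  atom 1: C, bond orders sum to 1 (valence 4) → 3 H
  atom 2: C, bond orders sum to 2 (valence 4) → 2 H
  atom 3: C, bond orders sum to 3 (valence 4) → 1 H
  atom 4: C, bond orders sum to 2 (valence 4) → 2 H
  atom 5: C, bond orders sum to 1 (valence 4) → 3 H
  atom 6: C, bond orders sum to 2 (valence 4) → 2 H
  atom 7: C, bond orders sum to 4 (valence 4) → 0 H
  atom 8: C, bond orders sum to 3 (valence 4) → 1 H
  atom 9: C, bond orders sum to 4 (valence 4) → 0 H
  atom 10: C, bond orders sum to 2 (valence 4) → 2 H
  atom 11: C, bond orders sum to 1 (valence 4) → 3 H
  atom 12: C, bond orders sum to 4 (valence 4) → 0 H
  atom 13: Cl (halogen, monovalent) → 0 H
  atom 14: C, bond orders sum to 4 (valence 4) → 0 H
  atom 15: C, bond orders sum to 3 (valence 4) → 1 H
  atom 16: C, bond orders sum to 4 (valence 4) → 0 H
  atom 17: O, bond orders sum to 2 (valence 2) → 0 H
  atom 18: O, bond orders sum to 2 (valence 2) → 0 H
  atom 19: C, bond orders sum to 1 (valence 4) → 3 H
Totals → C:16, H:23, Cl:1, O:2.
In Hill order: C16H23ClO2.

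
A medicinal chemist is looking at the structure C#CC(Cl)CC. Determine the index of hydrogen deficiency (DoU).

2

Degree of unsaturation = (number of rings) + (number of π bonds).
Ring closures in the SMILES: 0.
π bonds: 1 triple bond (each 2 DoU) → 2 DoU from unsaturation.
Total DoU = 0 + 2 = 2.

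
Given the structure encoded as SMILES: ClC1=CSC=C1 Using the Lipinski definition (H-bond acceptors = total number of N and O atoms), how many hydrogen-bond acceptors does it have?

0

N atoms: 0; O atoms: 0.
Lipinski HBA = 0 + 0 = 0.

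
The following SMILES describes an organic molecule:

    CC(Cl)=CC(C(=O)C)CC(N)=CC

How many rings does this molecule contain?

0

In SMILES, each pair of matching ring-closure digits denotes one ring-closing bond; the number of such bonds equals the number of independent rings.
Ring-closure bonds here: 0.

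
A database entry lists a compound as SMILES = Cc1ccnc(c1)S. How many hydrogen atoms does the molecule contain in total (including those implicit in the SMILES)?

Walk through each heavy atom and fill implicit hydrogens from standard valence (C 4, N 3, O 2, S 2, halogen 1); for lowercase aromatic atoms, an aromatic c carries 1 H when it has two neighbours and 0 H with three, and aromatic n carries 0 H:
  atom 1: C, bond orders sum to 1 (valence 4) → 3 H
  atom 2: aromatic c, 3 neighbours → 0 H
  atom 3: aromatic c, 2 neighbours → 1 H
  atom 4: aromatic c, 2 neighbours → 1 H
  atom 5: aromatic n, 2 neighbours → 0 H
  atom 6: aromatic c, 3 neighbours → 0 H
  atom 7: aromatic c, 2 neighbours → 1 H
  atom 8: S, bond orders sum to 1 (valence 2) → 1 H
Total hydrogens: 7.

7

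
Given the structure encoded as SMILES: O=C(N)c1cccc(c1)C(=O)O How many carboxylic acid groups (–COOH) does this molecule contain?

1

The carboxylic acid motif appears at heavy-atom position 10 in the SMILES.
Other groups present: 1 amide.
Carboxylic acid count: 1.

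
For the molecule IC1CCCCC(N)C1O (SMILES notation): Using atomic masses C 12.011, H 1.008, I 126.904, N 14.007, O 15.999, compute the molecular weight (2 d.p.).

255.10 g/mol

First, the molecular formula is C7H14INO (counting implicit H from valence).
  C: 7 × 12.011 = 84.077
  H: 14 × 1.008 = 14.112
  I: 1 × 126.904 = 126.904
  N: 1 × 14.007 = 14.007
  O: 1 × 15.999 = 15.999
Sum: 7×12.011 + 14×1.008 + 1×126.904 + 1×14.007 + 1×15.999 = 255.099 → 255.10 g/mol.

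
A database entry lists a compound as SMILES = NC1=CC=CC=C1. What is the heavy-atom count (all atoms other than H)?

7

Every atom symbol written in the SMILES (organic subset) is one heavy atom; implicit H are not written.
Heavy atoms by element → C:6, N:1.
Total: 7.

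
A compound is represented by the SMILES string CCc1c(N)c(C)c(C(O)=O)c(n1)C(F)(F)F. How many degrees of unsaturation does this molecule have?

5

Molecular formula: C10H11F3N2O2.
DoU = (2C + 2 + N − H − X) / 2, where X is the halogen count and O/S are ignored.
    = (2·10 + 2 + 2 − 11 − 3) / 2 = 10 / 2 = 5.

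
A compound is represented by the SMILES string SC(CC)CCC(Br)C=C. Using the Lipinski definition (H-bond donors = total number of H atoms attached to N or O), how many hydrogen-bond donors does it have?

0

Donors: find every N or O and count the H atoms it carries.
  (no N or O atoms present)
Lipinski HBD = 0.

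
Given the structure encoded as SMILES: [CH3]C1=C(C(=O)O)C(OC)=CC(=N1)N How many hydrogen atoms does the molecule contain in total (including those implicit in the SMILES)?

10

Walk through each heavy atom and fill implicit hydrogens from standard valence (C 4, N 3, O 2, S 2, halogen 1):
  atom 1: C with explicit H count 3
  atom 2: C, bond orders sum to 4 (valence 4) → 0 H
  atom 3: C, bond orders sum to 4 (valence 4) → 0 H
  atom 4: C, bond orders sum to 4 (valence 4) → 0 H
  atom 5: O, bond orders sum to 2 (valence 2) → 0 H
  atom 6: O, bond orders sum to 1 (valence 2) → 1 H
  atom 7: C, bond orders sum to 4 (valence 4) → 0 H
  atom 8: O, bond orders sum to 2 (valence 2) → 0 H
  atom 9: C, bond orders sum to 1 (valence 4) → 3 H
  atom 10: C, bond orders sum to 3 (valence 4) → 1 H
  atom 11: C, bond orders sum to 4 (valence 4) → 0 H
  atom 12: N, bond orders sum to 3 (valence 3) → 0 H
  atom 13: N, bond orders sum to 1 (valence 3) → 2 H
Total hydrogens: 10.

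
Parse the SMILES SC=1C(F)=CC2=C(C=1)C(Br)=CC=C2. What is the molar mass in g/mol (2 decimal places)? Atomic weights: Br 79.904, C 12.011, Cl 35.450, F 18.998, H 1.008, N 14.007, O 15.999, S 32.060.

First, the molecular formula is C10H6BrFS (counting implicit H from valence).
  Br: 1 × 79.904 = 79.904
  C: 10 × 12.011 = 120.110
  F: 1 × 18.998 = 18.998
  H: 6 × 1.008 = 6.048
  S: 1 × 32.060 = 32.060
Sum: 1×79.904 + 10×12.011 + 1×18.998 + 6×1.008 + 1×32.060 = 257.120 → 257.12 g/mol.

257.12 g/mol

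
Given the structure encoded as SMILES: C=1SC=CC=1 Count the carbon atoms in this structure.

Count every carbon token in the SMILES (each C, including those in ring-closure positions and inside branches).
Carbon count: 4.

4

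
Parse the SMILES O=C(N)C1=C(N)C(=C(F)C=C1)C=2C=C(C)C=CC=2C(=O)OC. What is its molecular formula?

C16H15FN2O3

Walk through each heavy atom and fill implicit hydrogens from standard valence (C 4, N 3, O 2, S 2, halogen 1):
  atom 1: O, bond orders sum to 2 (valence 2) → 0 H
  atom 2: C, bond orders sum to 4 (valence 4) → 0 H
  atom 3: N, bond orders sum to 1 (valence 3) → 2 H
  atom 4: C, bond orders sum to 4 (valence 4) → 0 H
  atom 5: C, bond orders sum to 4 (valence 4) → 0 H
  atom 6: N, bond orders sum to 1 (valence 3) → 2 H
  atom 7: C, bond orders sum to 4 (valence 4) → 0 H
  atom 8: C, bond orders sum to 4 (valence 4) → 0 H
  atom 9: F (halogen, monovalent) → 0 H
  atom 10: C, bond orders sum to 3 (valence 4) → 1 H
  atom 11: C, bond orders sum to 3 (valence 4) → 1 H
  atom 12: C, bond orders sum to 4 (valence 4) → 0 H
  atom 13: C, bond orders sum to 3 (valence 4) → 1 H
  atom 14: C, bond orders sum to 4 (valence 4) → 0 H
  atom 15: C, bond orders sum to 1 (valence 4) → 3 H
  atom 16: C, bond orders sum to 3 (valence 4) → 1 H
  atom 17: C, bond orders sum to 3 (valence 4) → 1 H
  atom 18: C, bond orders sum to 4 (valence 4) → 0 H
  atom 19: C, bond orders sum to 4 (valence 4) → 0 H
  atom 20: O, bond orders sum to 2 (valence 2) → 0 H
  atom 21: O, bond orders sum to 2 (valence 2) → 0 H
  atom 22: C, bond orders sum to 1 (valence 4) → 3 H
Totals → C:16, H:15, F:1, N:2, O:3.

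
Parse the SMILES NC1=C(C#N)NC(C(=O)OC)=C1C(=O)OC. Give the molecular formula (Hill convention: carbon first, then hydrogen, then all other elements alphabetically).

Walk through each heavy atom and fill implicit hydrogens from standard valence (C 4, N 3, O 2, S 2, halogen 1):
  atom 1: N, bond orders sum to 1 (valence 3) → 2 H
  atom 2: C, bond orders sum to 4 (valence 4) → 0 H
  atom 3: C, bond orders sum to 4 (valence 4) → 0 H
  atom 4: C, bond orders sum to 4 (valence 4) → 0 H
  atom 5: N, bond orders sum to 3 (valence 3) → 0 H
  atom 6: N, bond orders sum to 2 (valence 3) → 1 H
  atom 7: C, bond orders sum to 4 (valence 4) → 0 H
  atom 8: C, bond orders sum to 4 (valence 4) → 0 H
  atom 9: O, bond orders sum to 2 (valence 2) → 0 H
  atom 10: O, bond orders sum to 2 (valence 2) → 0 H
  atom 11: C, bond orders sum to 1 (valence 4) → 3 H
  atom 12: C, bond orders sum to 4 (valence 4) → 0 H
  atom 13: C, bond orders sum to 4 (valence 4) → 0 H
  atom 14: O, bond orders sum to 2 (valence 2) → 0 H
  atom 15: O, bond orders sum to 2 (valence 2) → 0 H
  atom 16: C, bond orders sum to 1 (valence 4) → 3 H
Totals → C:9, H:9, N:3, O:4.

C9H9N3O4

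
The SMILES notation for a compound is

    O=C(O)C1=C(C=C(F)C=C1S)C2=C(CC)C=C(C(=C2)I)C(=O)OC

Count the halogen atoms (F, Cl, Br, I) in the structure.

2

Halogen atoms appear at heavy-atom positions 8, 20 (1×F, 1×I).
Other groups present: 1 carboxylic acid, 1 ester, 1 thiol.
Halogen count: 2.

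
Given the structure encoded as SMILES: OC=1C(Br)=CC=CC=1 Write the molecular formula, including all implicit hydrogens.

Walk through each heavy atom and fill implicit hydrogens from standard valence (C 4, N 3, O 2, S 2, halogen 1):
  atom 1: O, bond orders sum to 1 (valence 2) → 1 H
  atom 2: C, bond orders sum to 4 (valence 4) → 0 H
  atom 3: C, bond orders sum to 4 (valence 4) → 0 H
  atom 4: Br (halogen, monovalent) → 0 H
  atom 5: C, bond orders sum to 3 (valence 4) → 1 H
  atom 6: C, bond orders sum to 3 (valence 4) → 1 H
  atom 7: C, bond orders sum to 3 (valence 4) → 1 H
  atom 8: C, bond orders sum to 3 (valence 4) → 1 H
Totals → C:6, H:5, Br:1, O:1.

C6H5BrO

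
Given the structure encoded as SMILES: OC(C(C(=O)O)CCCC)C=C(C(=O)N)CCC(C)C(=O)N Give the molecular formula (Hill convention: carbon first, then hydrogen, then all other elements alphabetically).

Walk through each heavy atom and fill implicit hydrogens from standard valence (C 4, N 3, O 2, S 2, halogen 1):
  atom 1: O, bond orders sum to 1 (valence 2) → 1 H
  atom 2: C, bond orders sum to 3 (valence 4) → 1 H
  atom 3: C, bond orders sum to 3 (valence 4) → 1 H
  atom 4: C, bond orders sum to 4 (valence 4) → 0 H
  atom 5: O, bond orders sum to 2 (valence 2) → 0 H
  atom 6: O, bond orders sum to 1 (valence 2) → 1 H
  atom 7: C, bond orders sum to 2 (valence 4) → 2 H
  atom 8: C, bond orders sum to 2 (valence 4) → 2 H
  atom 9: C, bond orders sum to 2 (valence 4) → 2 H
  atom 10: C, bond orders sum to 1 (valence 4) → 3 H
  atom 11: C, bond orders sum to 3 (valence 4) → 1 H
  atom 12: C, bond orders sum to 4 (valence 4) → 0 H
  atom 13: C, bond orders sum to 4 (valence 4) → 0 H
  atom 14: O, bond orders sum to 2 (valence 2) → 0 H
  atom 15: N, bond orders sum to 1 (valence 3) → 2 H
  atom 16: C, bond orders sum to 2 (valence 4) → 2 H
  atom 17: C, bond orders sum to 2 (valence 4) → 2 H
  atom 18: C, bond orders sum to 3 (valence 4) → 1 H
  atom 19: C, bond orders sum to 1 (valence 4) → 3 H
  atom 20: C, bond orders sum to 4 (valence 4) → 0 H
  atom 21: O, bond orders sum to 2 (valence 2) → 0 H
  atom 22: N, bond orders sum to 1 (valence 3) → 2 H
Totals → C:15, H:26, N:2, O:5.

C15H26N2O5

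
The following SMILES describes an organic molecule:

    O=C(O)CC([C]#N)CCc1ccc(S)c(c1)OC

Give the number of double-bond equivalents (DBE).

Molecular formula: C13H15NO3S.
DoU = (2C + 2 + N − H − X) / 2, where X is the halogen count and O/S are ignored.
    = (2·13 + 2 + 1 − 15 − 0) / 2 = 14 / 2 = 7.

7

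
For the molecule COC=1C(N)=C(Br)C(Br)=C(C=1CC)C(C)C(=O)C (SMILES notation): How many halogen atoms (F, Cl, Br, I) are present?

2

Halogen atoms appear at heavy-atom positions 7, 9 (2×Br).
Other groups present: 1 ether, 1 ketone, 1 primary amine.
Halogen count: 2.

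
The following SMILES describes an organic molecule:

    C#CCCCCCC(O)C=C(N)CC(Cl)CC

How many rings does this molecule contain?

In SMILES, each pair of matching ring-closure digits denotes one ring-closing bond; the number of such bonds equals the number of independent rings.
Ring-closure bonds here: 0.

0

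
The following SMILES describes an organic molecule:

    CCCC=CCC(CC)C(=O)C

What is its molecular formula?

Walk through each heavy atom and fill implicit hydrogens from standard valence (C 4, N 3, O 2, S 2, halogen 1):
  atom 1: C, bond orders sum to 1 (valence 4) → 3 H
  atom 2: C, bond orders sum to 2 (valence 4) → 2 H
  atom 3: C, bond orders sum to 2 (valence 4) → 2 H
  atom 4: C, bond orders sum to 3 (valence 4) → 1 H
  atom 5: C, bond orders sum to 3 (valence 4) → 1 H
  atom 6: C, bond orders sum to 2 (valence 4) → 2 H
  atom 7: C, bond orders sum to 3 (valence 4) → 1 H
  atom 8: C, bond orders sum to 2 (valence 4) → 2 H
  atom 9: C, bond orders sum to 1 (valence 4) → 3 H
  atom 10: C, bond orders sum to 4 (valence 4) → 0 H
  atom 11: O, bond orders sum to 2 (valence 2) → 0 H
  atom 12: C, bond orders sum to 1 (valence 4) → 3 H
Totals → C:11, H:20, O:1.
In Hill order: C11H20O.

C11H20O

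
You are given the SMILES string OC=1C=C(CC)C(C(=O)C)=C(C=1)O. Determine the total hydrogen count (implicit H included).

12

Walk through each heavy atom and fill implicit hydrogens from standard valence (C 4, N 3, O 2, S 2, halogen 1):
  atom 1: O, bond orders sum to 1 (valence 2) → 1 H
  atom 2: C, bond orders sum to 4 (valence 4) → 0 H
  atom 3: C, bond orders sum to 3 (valence 4) → 1 H
  atom 4: C, bond orders sum to 4 (valence 4) → 0 H
  atom 5: C, bond orders sum to 2 (valence 4) → 2 H
  atom 6: C, bond orders sum to 1 (valence 4) → 3 H
  atom 7: C, bond orders sum to 4 (valence 4) → 0 H
  atom 8: C, bond orders sum to 4 (valence 4) → 0 H
  atom 9: O, bond orders sum to 2 (valence 2) → 0 H
  atom 10: C, bond orders sum to 1 (valence 4) → 3 H
  atom 11: C, bond orders sum to 4 (valence 4) → 0 H
  atom 12: C, bond orders sum to 3 (valence 4) → 1 H
  atom 13: O, bond orders sum to 1 (valence 2) → 1 H
Total hydrogens: 12.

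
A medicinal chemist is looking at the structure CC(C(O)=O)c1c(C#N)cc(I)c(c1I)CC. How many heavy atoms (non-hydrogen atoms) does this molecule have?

17

Every atom symbol written in the SMILES (organic subset) is one heavy atom; implicit H are not written.
Heavy atoms by element → C:12, I:2, N:1, O:2.
Total: 17.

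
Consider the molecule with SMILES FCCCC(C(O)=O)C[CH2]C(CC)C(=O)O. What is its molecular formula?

Walk through each heavy atom and fill implicit hydrogens from standard valence (C 4, N 3, O 2, S 2, halogen 1):
  atom 1: F (halogen, monovalent) → 0 H
  atom 2: C, bond orders sum to 2 (valence 4) → 2 H
  atom 3: C, bond orders sum to 2 (valence 4) → 2 H
  atom 4: C, bond orders sum to 2 (valence 4) → 2 H
  atom 5: C, bond orders sum to 3 (valence 4) → 1 H
  atom 6: C, bond orders sum to 4 (valence 4) → 0 H
  atom 7: O, bond orders sum to 1 (valence 2) → 1 H
  atom 8: O, bond orders sum to 2 (valence 2) → 0 H
  atom 9: C, bond orders sum to 2 (valence 4) → 2 H
  atom 10: C with explicit H count 2
  atom 11: C, bond orders sum to 3 (valence 4) → 1 H
  atom 12: C, bond orders sum to 2 (valence 4) → 2 H
  atom 13: C, bond orders sum to 1 (valence 4) → 3 H
  atom 14: C, bond orders sum to 4 (valence 4) → 0 H
  atom 15: O, bond orders sum to 2 (valence 2) → 0 H
  atom 16: O, bond orders sum to 1 (valence 2) → 1 H
Totals → C:11, H:19, F:1, O:4.
In Hill order: C11H19FO4.

C11H19FO4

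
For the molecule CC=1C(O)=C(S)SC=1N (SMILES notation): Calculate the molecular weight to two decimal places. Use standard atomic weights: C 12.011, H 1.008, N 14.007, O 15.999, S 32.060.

161.24 g/mol

First, the molecular formula is C5H7NOS2 (counting implicit H from valence).
  C: 5 × 12.011 = 60.055
  H: 7 × 1.008 = 7.056
  N: 1 × 14.007 = 14.007
  O: 1 × 15.999 = 15.999
  S: 2 × 32.060 = 64.120
Sum: 5×12.011 + 7×1.008 + 1×14.007 + 1×15.999 + 2×32.060 = 161.237 → 161.24 g/mol.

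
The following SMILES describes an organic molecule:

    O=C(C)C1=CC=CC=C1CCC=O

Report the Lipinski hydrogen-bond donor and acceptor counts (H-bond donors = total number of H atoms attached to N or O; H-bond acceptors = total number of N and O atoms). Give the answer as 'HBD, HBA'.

0, 2

Donors: find every N or O and count the H atoms it carries.
  atom 1 (O): bond orders sum to 2 → 0 H
  atom 13 (O): bond orders sum to 2 → 0 H
Lipinski HBD = 0.
Acceptors: N atoms = 0, O atoms = 2 → HBA = 2.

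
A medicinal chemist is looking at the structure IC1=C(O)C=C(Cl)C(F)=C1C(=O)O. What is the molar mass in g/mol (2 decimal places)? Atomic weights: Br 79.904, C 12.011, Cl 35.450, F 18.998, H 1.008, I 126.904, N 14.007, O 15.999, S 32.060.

First, the molecular formula is C7H3ClFIO3 (counting implicit H from valence).
  C: 7 × 12.011 = 84.077
  Cl: 1 × 35.450 = 35.450
  F: 1 × 18.998 = 18.998
  H: 3 × 1.008 = 3.024
  I: 1 × 126.904 = 126.904
  O: 3 × 15.999 = 47.997
Sum: 7×12.011 + 1×35.450 + 1×18.998 + 3×1.008 + 1×126.904 + 3×15.999 = 316.450 → 316.45 g/mol.

316.45 g/mol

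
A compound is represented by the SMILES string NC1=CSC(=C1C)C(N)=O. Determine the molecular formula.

Walk through each heavy atom and fill implicit hydrogens from standard valence (C 4, N 3, O 2, S 2, halogen 1):
  atom 1: N, bond orders sum to 1 (valence 3) → 2 H
  atom 2: C, bond orders sum to 4 (valence 4) → 0 H
  atom 3: C, bond orders sum to 3 (valence 4) → 1 H
  atom 4: S, bond orders sum to 2 (valence 2) → 0 H
  atom 5: C, bond orders sum to 4 (valence 4) → 0 H
  atom 6: C, bond orders sum to 4 (valence 4) → 0 H
  atom 7: C, bond orders sum to 1 (valence 4) → 3 H
  atom 8: C, bond orders sum to 4 (valence 4) → 0 H
  atom 9: N, bond orders sum to 1 (valence 3) → 2 H
  atom 10: O, bond orders sum to 2 (valence 2) → 0 H
Totals → C:6, H:8, N:2, O:1, S:1.
In Hill order: C6H8N2OS.

C6H8N2OS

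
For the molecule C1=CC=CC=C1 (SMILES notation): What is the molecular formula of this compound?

Walk through each heavy atom and fill implicit hydrogens from standard valence (C 4, N 3, O 2, S 2, halogen 1):
  atom 1: C, bond orders sum to 3 (valence 4) → 1 H
  atom 2: C, bond orders sum to 3 (valence 4) → 1 H
  atom 3: C, bond orders sum to 3 (valence 4) → 1 H
  atom 4: C, bond orders sum to 3 (valence 4) → 1 H
  atom 5: C, bond orders sum to 3 (valence 4) → 1 H
  atom 6: C, bond orders sum to 3 (valence 4) → 1 H
Totals → C:6, H:6.
In Hill order: C6H6.

C6H6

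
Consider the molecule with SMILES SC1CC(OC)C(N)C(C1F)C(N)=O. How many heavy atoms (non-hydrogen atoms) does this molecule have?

14

Every atom symbol written in the SMILES (organic subset) is one heavy atom; implicit H are not written.
Heavy atoms by element → C:8, F:1, N:2, O:2, S:1.
Total: 14.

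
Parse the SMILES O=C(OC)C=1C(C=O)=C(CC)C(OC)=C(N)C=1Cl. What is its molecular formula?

C12H14ClNO4

Walk through each heavy atom and fill implicit hydrogens from standard valence (C 4, N 3, O 2, S 2, halogen 1):
  atom 1: O, bond orders sum to 2 (valence 2) → 0 H
  atom 2: C, bond orders sum to 4 (valence 4) → 0 H
  atom 3: O, bond orders sum to 2 (valence 2) → 0 H
  atom 4: C, bond orders sum to 1 (valence 4) → 3 H
  atom 5: C, bond orders sum to 4 (valence 4) → 0 H
  atom 6: C, bond orders sum to 4 (valence 4) → 0 H
  atom 7: C, bond orders sum to 3 (valence 4) → 1 H
  atom 8: O, bond orders sum to 2 (valence 2) → 0 H
  atom 9: C, bond orders sum to 4 (valence 4) → 0 H
  atom 10: C, bond orders sum to 2 (valence 4) → 2 H
  atom 11: C, bond orders sum to 1 (valence 4) → 3 H
  atom 12: C, bond orders sum to 4 (valence 4) → 0 H
  atom 13: O, bond orders sum to 2 (valence 2) → 0 H
  atom 14: C, bond orders sum to 1 (valence 4) → 3 H
  atom 15: C, bond orders sum to 4 (valence 4) → 0 H
  atom 16: N, bond orders sum to 1 (valence 3) → 2 H
  atom 17: C, bond orders sum to 4 (valence 4) → 0 H
  atom 18: Cl (halogen, monovalent) → 0 H
Totals → C:12, H:14, Cl:1, N:1, O:4.
In Hill order: C12H14ClNO4.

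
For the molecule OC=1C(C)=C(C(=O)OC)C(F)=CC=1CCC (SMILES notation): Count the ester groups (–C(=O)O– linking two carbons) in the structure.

The ester motif appears at heavy-atom position 6 in the SMILES.
Other groups present: 1 hydroxyl.
Ester count: 1.

1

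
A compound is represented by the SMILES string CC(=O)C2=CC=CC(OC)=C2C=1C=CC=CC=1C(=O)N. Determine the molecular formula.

C16H15NO3

Walk through each heavy atom and fill implicit hydrogens from standard valence (C 4, N 3, O 2, S 2, halogen 1):
  atom 1: C, bond orders sum to 1 (valence 4) → 3 H
  atom 2: C, bond orders sum to 4 (valence 4) → 0 H
  atom 3: O, bond orders sum to 2 (valence 2) → 0 H
  atom 4: C, bond orders sum to 4 (valence 4) → 0 H
  atom 5: C, bond orders sum to 3 (valence 4) → 1 H
  atom 6: C, bond orders sum to 3 (valence 4) → 1 H
  atom 7: C, bond orders sum to 3 (valence 4) → 1 H
  atom 8: C, bond orders sum to 4 (valence 4) → 0 H
  atom 9: O, bond orders sum to 2 (valence 2) → 0 H
  atom 10: C, bond orders sum to 1 (valence 4) → 3 H
  atom 11: C, bond orders sum to 4 (valence 4) → 0 H
  atom 12: C, bond orders sum to 4 (valence 4) → 0 H
  atom 13: C, bond orders sum to 3 (valence 4) → 1 H
  atom 14: C, bond orders sum to 3 (valence 4) → 1 H
  atom 15: C, bond orders sum to 3 (valence 4) → 1 H
  atom 16: C, bond orders sum to 3 (valence 4) → 1 H
  atom 17: C, bond orders sum to 4 (valence 4) → 0 H
  atom 18: C, bond orders sum to 4 (valence 4) → 0 H
  atom 19: O, bond orders sum to 2 (valence 2) → 0 H
  atom 20: N, bond orders sum to 1 (valence 3) → 2 H
Totals → C:16, H:15, N:1, O:3.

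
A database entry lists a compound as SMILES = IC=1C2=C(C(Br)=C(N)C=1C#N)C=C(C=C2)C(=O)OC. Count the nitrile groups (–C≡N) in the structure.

The nitrile motif appears at heavy-atom position 10 in the SMILES.
Other groups present: 1 ester, 1 primary amine.
Nitrile count: 1.

1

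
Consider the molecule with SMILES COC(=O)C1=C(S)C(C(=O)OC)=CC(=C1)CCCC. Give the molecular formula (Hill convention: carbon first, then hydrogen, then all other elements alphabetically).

Walk through each heavy atom and fill implicit hydrogens from standard valence (C 4, N 3, O 2, S 2, halogen 1):
  atom 1: C, bond orders sum to 1 (valence 4) → 3 H
  atom 2: O, bond orders sum to 2 (valence 2) → 0 H
  atom 3: C, bond orders sum to 4 (valence 4) → 0 H
  atom 4: O, bond orders sum to 2 (valence 2) → 0 H
  atom 5: C, bond orders sum to 4 (valence 4) → 0 H
  atom 6: C, bond orders sum to 4 (valence 4) → 0 H
  atom 7: S, bond orders sum to 1 (valence 2) → 1 H
  atom 8: C, bond orders sum to 4 (valence 4) → 0 H
  atom 9: C, bond orders sum to 4 (valence 4) → 0 H
  atom 10: O, bond orders sum to 2 (valence 2) → 0 H
  atom 11: O, bond orders sum to 2 (valence 2) → 0 H
  atom 12: C, bond orders sum to 1 (valence 4) → 3 H
  atom 13: C, bond orders sum to 3 (valence 4) → 1 H
  atom 14: C, bond orders sum to 4 (valence 4) → 0 H
  atom 15: C, bond orders sum to 3 (valence 4) → 1 H
  atom 16: C, bond orders sum to 2 (valence 4) → 2 H
  atom 17: C, bond orders sum to 2 (valence 4) → 2 H
  atom 18: C, bond orders sum to 2 (valence 4) → 2 H
  atom 19: C, bond orders sum to 1 (valence 4) → 3 H
Totals → C:14, H:18, O:4, S:1.
In Hill order: C14H18O4S.

C14H18O4S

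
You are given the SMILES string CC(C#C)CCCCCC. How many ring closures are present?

In SMILES, each pair of matching ring-closure digits denotes one ring-closing bond; the number of such bonds equals the number of independent rings.
Ring-closure bonds here: 0.

0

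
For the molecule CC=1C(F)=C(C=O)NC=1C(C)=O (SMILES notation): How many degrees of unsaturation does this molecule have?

Degree of unsaturation = (number of rings) + (number of π bonds).
Ring closures in the SMILES: 1.
π bonds: 4 double bonds (each 1 DoU) → 4 DoU from unsaturation.
Total DoU = 1 + 4 = 5.

5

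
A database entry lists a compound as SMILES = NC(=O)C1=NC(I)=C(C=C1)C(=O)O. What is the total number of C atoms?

7

Count every carbon token in the SMILES (each C, including those in ring-closure positions and inside branches).
Carbon count: 7.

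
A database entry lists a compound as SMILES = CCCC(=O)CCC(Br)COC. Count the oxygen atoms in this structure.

Scan the SMILES for O atoms (remember two-letter symbols like Cl and Br are single atoms).
Oxygen count: 2.

2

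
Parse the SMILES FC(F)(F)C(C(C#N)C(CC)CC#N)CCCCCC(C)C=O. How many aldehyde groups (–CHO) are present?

1

The aldehyde motif appears at heavy-atom position 22 in the SMILES.
Other groups present: 2 nitrile.
Aldehyde count: 1.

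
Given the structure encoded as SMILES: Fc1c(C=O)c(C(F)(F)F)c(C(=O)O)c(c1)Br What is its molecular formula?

Walk through each heavy atom and fill implicit hydrogens from standard valence (C 4, N 3, O 2, S 2, halogen 1); for lowercase aromatic atoms, an aromatic c carries 1 H when it has two neighbours and 0 H with three, and aromatic n carries 0 H:
  atom 1: F (halogen, monovalent) → 0 H
  atom 2: aromatic c, 3 neighbours → 0 H
  atom 3: aromatic c, 3 neighbours → 0 H
  atom 4: C, bond orders sum to 3 (valence 4) → 1 H
  atom 5: O, bond orders sum to 2 (valence 2) → 0 H
  atom 6: aromatic c, 3 neighbours → 0 H
  atom 7: C, bond orders sum to 4 (valence 4) → 0 H
  atom 8: F (halogen, monovalent) → 0 H
  atom 9: F (halogen, monovalent) → 0 H
  atom 10: F (halogen, monovalent) → 0 H
  atom 11: aromatic c, 3 neighbours → 0 H
  atom 12: C, bond orders sum to 4 (valence 4) → 0 H
  atom 13: O, bond orders sum to 2 (valence 2) → 0 H
  atom 14: O, bond orders sum to 1 (valence 2) → 1 H
  atom 15: aromatic c, 3 neighbours → 0 H
  atom 16: aromatic c, 2 neighbours → 1 H
  atom 17: Br (halogen, monovalent) → 0 H
Totals → C:9, H:3, Br:1, F:4, O:3.
In Hill order: C9H3BrF4O3.

C9H3BrF4O3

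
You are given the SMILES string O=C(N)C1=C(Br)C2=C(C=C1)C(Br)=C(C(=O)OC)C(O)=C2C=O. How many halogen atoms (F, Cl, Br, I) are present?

Halogen atoms appear at heavy-atom positions 6, 12 (2×Br).
Other groups present: 1 aldehyde, 1 amide, 1 ester, 1 hydroxyl.
Halogen count: 2.

2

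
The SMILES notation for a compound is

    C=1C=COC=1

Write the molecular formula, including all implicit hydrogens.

Walk through each heavy atom and fill implicit hydrogens from standard valence (C 4, N 3, O 2, S 2, halogen 1):
  atom 1: C, bond orders sum to 3 (valence 4) → 1 H
  atom 2: C, bond orders sum to 3 (valence 4) → 1 H
  atom 3: C, bond orders sum to 3 (valence 4) → 1 H
  atom 4: O, bond orders sum to 2 (valence 2) → 0 H
  atom 5: C, bond orders sum to 3 (valence 4) → 1 H
Totals → C:4, H:4, O:1.

C4H4O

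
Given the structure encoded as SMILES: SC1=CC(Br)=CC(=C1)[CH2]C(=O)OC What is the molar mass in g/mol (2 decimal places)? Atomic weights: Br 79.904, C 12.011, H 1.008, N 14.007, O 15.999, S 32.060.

First, the molecular formula is C9H9BrO2S (counting implicit H from valence).
  Br: 1 × 79.904 = 79.904
  C: 9 × 12.011 = 108.099
  H: 9 × 1.008 = 9.072
  O: 2 × 15.999 = 31.998
  S: 1 × 32.060 = 32.060
Sum: 1×79.904 + 9×12.011 + 9×1.008 + 2×15.999 + 1×32.060 = 261.133 → 261.13 g/mol.

261.13 g/mol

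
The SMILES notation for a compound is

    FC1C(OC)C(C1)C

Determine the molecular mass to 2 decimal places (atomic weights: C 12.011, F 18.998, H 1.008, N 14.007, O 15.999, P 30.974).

First, the molecular formula is C6H11FO (counting implicit H from valence).
  C: 6 × 12.011 = 72.066
  F: 1 × 18.998 = 18.998
  H: 11 × 1.008 = 11.088
  O: 1 × 15.999 = 15.999
Sum: 6×12.011 + 1×18.998 + 11×1.008 + 1×15.999 = 118.151 → 118.15 g/mol.

118.15 g/mol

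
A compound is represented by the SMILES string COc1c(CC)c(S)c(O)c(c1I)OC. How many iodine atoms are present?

1

Scan the SMILES for I atoms (remember two-letter symbols like Cl and Br are single atoms).
Iodine count: 1.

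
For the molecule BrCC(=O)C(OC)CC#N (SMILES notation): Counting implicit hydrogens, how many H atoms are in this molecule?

8

Walk through each heavy atom and fill implicit hydrogens from standard valence (C 4, N 3, O 2, S 2, halogen 1):
  atom 1: Br (halogen, monovalent) → 0 H
  atom 2: C, bond orders sum to 2 (valence 4) → 2 H
  atom 3: C, bond orders sum to 4 (valence 4) → 0 H
  atom 4: O, bond orders sum to 2 (valence 2) → 0 H
  atom 5: C, bond orders sum to 3 (valence 4) → 1 H
  atom 6: O, bond orders sum to 2 (valence 2) → 0 H
  atom 7: C, bond orders sum to 1 (valence 4) → 3 H
  atom 8: C, bond orders sum to 2 (valence 4) → 2 H
  atom 9: C, bond orders sum to 4 (valence 4) → 0 H
  atom 10: N, bond orders sum to 3 (valence 3) → 0 H
Total hydrogens: 8.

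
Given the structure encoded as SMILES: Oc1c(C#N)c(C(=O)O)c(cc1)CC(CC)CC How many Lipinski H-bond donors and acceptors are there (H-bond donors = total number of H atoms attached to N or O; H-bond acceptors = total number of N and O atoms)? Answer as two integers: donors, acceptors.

2, 4

Donors: find every N or O and count the H atoms it carries.
  atom 1 (O): bond orders sum to 1 → 1 H
  atom 5 (N): bond orders sum to 3 → 0 H
  atom 8 (O): bond orders sum to 2 → 0 H
  atom 9 (O): bond orders sum to 1 → 1 H
Lipinski HBD = 2.
Acceptors: N atoms = 1, O atoms = 3 → HBA = 4.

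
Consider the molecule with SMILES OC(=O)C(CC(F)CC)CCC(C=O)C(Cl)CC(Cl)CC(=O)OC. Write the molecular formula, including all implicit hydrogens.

Walk through each heavy atom and fill implicit hydrogens from standard valence (C 4, N 3, O 2, S 2, halogen 1):
  atom 1: O, bond orders sum to 1 (valence 2) → 1 H
  atom 2: C, bond orders sum to 4 (valence 4) → 0 H
  atom 3: O, bond orders sum to 2 (valence 2) → 0 H
  atom 4: C, bond orders sum to 3 (valence 4) → 1 H
  atom 5: C, bond orders sum to 2 (valence 4) → 2 H
  atom 6: C, bond orders sum to 3 (valence 4) → 1 H
  atom 7: F (halogen, monovalent) → 0 H
  atom 8: C, bond orders sum to 2 (valence 4) → 2 H
  atom 9: C, bond orders sum to 1 (valence 4) → 3 H
  atom 10: C, bond orders sum to 2 (valence 4) → 2 H
  atom 11: C, bond orders sum to 2 (valence 4) → 2 H
  atom 12: C, bond orders sum to 3 (valence 4) → 1 H
  atom 13: C, bond orders sum to 3 (valence 4) → 1 H
  atom 14: O, bond orders sum to 2 (valence 2) → 0 H
  atom 15: C, bond orders sum to 3 (valence 4) → 1 H
  atom 16: Cl (halogen, monovalent) → 0 H
  atom 17: C, bond orders sum to 2 (valence 4) → 2 H
  atom 18: C, bond orders sum to 3 (valence 4) → 1 H
  atom 19: Cl (halogen, monovalent) → 0 H
  atom 20: C, bond orders sum to 2 (valence 4) → 2 H
  atom 21: C, bond orders sum to 4 (valence 4) → 0 H
  atom 22: O, bond orders sum to 2 (valence 2) → 0 H
  atom 23: O, bond orders sum to 2 (valence 2) → 0 H
  atom 24: C, bond orders sum to 1 (valence 4) → 3 H
Totals → C:16, H:25, Cl:2, F:1, O:5.

C16H25Cl2FO5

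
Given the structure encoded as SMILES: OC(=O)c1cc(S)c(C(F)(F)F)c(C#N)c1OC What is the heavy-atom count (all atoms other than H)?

18

Every atom symbol written in the SMILES (organic subset) is one heavy atom; implicit H are not written.
Heavy atoms by element → C:10, F:3, N:1, O:3, S:1.
Total: 18.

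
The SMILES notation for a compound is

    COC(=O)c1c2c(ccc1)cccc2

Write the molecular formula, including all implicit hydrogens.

C12H10O2

Walk through each heavy atom and fill implicit hydrogens from standard valence (C 4, N 3, O 2, S 2, halogen 1); for lowercase aromatic atoms, an aromatic c carries 1 H when it has two neighbours and 0 H with three, and aromatic n carries 0 H:
  atom 1: C, bond orders sum to 1 (valence 4) → 3 H
  atom 2: O, bond orders sum to 2 (valence 2) → 0 H
  atom 3: C, bond orders sum to 4 (valence 4) → 0 H
  atom 4: O, bond orders sum to 2 (valence 2) → 0 H
  atom 5: aromatic c, 3 neighbours → 0 H
  atom 6: aromatic c, 3 neighbours → 0 H
  atom 7: aromatic c, 3 neighbours → 0 H
  atom 8: aromatic c, 2 neighbours → 1 H
  atom 9: aromatic c, 2 neighbours → 1 H
  atom 10: aromatic c, 2 neighbours → 1 H
  atom 11: aromatic c, 2 neighbours → 1 H
  atom 12: aromatic c, 2 neighbours → 1 H
  atom 13: aromatic c, 2 neighbours → 1 H
  atom 14: aromatic c, 2 neighbours → 1 H
Totals → C:12, H:10, O:2.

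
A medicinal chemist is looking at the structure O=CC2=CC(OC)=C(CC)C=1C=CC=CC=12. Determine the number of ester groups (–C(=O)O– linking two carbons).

0

Scan the SMILES for the ester motif — none present.
Groups that are present: 1 aldehyde, 1 ether.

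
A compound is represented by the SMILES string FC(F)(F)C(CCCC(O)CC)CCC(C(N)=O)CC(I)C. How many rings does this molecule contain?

0

In SMILES, each pair of matching ring-closure digits denotes one ring-closing bond; the number of such bonds equals the number of independent rings.
Ring-closure bonds here: 0.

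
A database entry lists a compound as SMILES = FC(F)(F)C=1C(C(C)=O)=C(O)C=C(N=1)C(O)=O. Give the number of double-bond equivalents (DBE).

Degree of unsaturation = (number of rings) + (number of π bonds).
Ring closures in the SMILES: 1.
π bonds: 5 double bonds (each 1 DoU) → 5 DoU from unsaturation.
Total DoU = 1 + 5 = 6.

6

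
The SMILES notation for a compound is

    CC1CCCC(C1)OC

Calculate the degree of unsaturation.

Molecular formula: C8H16O.
DoU = (2C + 2 + N − H − X) / 2, where X is the halogen count and O/S are ignored.
    = (2·8 + 2 + 0 − 16 − 0) / 2 = 2 / 2 = 1.

1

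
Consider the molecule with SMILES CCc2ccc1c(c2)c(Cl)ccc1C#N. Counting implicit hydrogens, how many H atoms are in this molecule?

10

Walk through each heavy atom and fill implicit hydrogens from standard valence (C 4, N 3, O 2, S 2, halogen 1); for lowercase aromatic atoms, an aromatic c carries 1 H when it has two neighbours and 0 H with three, and aromatic n carries 0 H:
  atom 1: C, bond orders sum to 1 (valence 4) → 3 H
  atom 2: C, bond orders sum to 2 (valence 4) → 2 H
  atom 3: aromatic c, 3 neighbours → 0 H
  atom 4: aromatic c, 2 neighbours → 1 H
  atom 5: aromatic c, 2 neighbours → 1 H
  atom 6: aromatic c, 3 neighbours → 0 H
  atom 7: aromatic c, 3 neighbours → 0 H
  atom 8: aromatic c, 2 neighbours → 1 H
  atom 9: aromatic c, 3 neighbours → 0 H
  atom 10: Cl (halogen, monovalent) → 0 H
  atom 11: aromatic c, 2 neighbours → 1 H
  atom 12: aromatic c, 2 neighbours → 1 H
  atom 13: aromatic c, 3 neighbours → 0 H
  atom 14: C, bond orders sum to 4 (valence 4) → 0 H
  atom 15: N, bond orders sum to 3 (valence 3) → 0 H
Total hydrogens: 10.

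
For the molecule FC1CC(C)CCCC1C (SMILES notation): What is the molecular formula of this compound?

C9H17F

Walk through each heavy atom and fill implicit hydrogens from standard valence (C 4, N 3, O 2, S 2, halogen 1):
  atom 1: F (halogen, monovalent) → 0 H
  atom 2: C, bond orders sum to 3 (valence 4) → 1 H
  atom 3: C, bond orders sum to 2 (valence 4) → 2 H
  atom 4: C, bond orders sum to 3 (valence 4) → 1 H
  atom 5: C, bond orders sum to 1 (valence 4) → 3 H
  atom 6: C, bond orders sum to 2 (valence 4) → 2 H
  atom 7: C, bond orders sum to 2 (valence 4) → 2 H
  atom 8: C, bond orders sum to 2 (valence 4) → 2 H
  atom 9: C, bond orders sum to 3 (valence 4) → 1 H
  atom 10: C, bond orders sum to 1 (valence 4) → 3 H
Totals → C:9, H:17, F:1.
In Hill order: C9H17F.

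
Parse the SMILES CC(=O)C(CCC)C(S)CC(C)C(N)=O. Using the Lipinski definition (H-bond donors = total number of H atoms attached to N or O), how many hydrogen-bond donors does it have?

2

Donors: find every N or O and count the H atoms it carries.
  atom 3 (O): bond orders sum to 2 → 0 H
  atom 14 (N): bond orders sum to 1 → 2 H
  atom 15 (O): bond orders sum to 2 → 0 H
Lipinski HBD = 2.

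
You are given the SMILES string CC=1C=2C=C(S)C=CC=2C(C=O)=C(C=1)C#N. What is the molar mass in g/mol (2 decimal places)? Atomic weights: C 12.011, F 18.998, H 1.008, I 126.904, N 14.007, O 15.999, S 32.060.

227.28 g/mol

First, the molecular formula is C13H9NOS (counting implicit H from valence).
  C: 13 × 12.011 = 156.143
  H: 9 × 1.008 = 9.072
  N: 1 × 14.007 = 14.007
  O: 1 × 15.999 = 15.999
  S: 1 × 32.060 = 32.060
Sum: 13×12.011 + 9×1.008 + 1×14.007 + 1×15.999 + 1×32.060 = 227.281 → 227.28 g/mol.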